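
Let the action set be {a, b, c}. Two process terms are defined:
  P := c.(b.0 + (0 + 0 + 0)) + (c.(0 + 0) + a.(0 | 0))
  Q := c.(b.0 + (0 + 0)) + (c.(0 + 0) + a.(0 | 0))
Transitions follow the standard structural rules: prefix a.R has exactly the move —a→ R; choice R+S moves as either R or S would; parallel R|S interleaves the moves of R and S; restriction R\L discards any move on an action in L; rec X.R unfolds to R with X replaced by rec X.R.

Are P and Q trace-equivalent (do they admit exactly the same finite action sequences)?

trace-equivalent

LTS(P): 5 reachable states
  m0 = c.(b.0 + (0 + 0 + 0)) + (c.(0 + 0) + a.(0 | 0)) has moves —a→ m1, —c→ m2, —c→ m3
  m1 = 0 | 0 has moves deadlocked
  m2 = 0 + 0 has moves deadlocked
  m3 = b.0 + (0 + 0 + 0) has moves —b→ m4
  m4 = 0 has moves deadlocked
LTS(Q): 5 reachable states
  n0 = c.(b.0 + (0 + 0)) + (c.(0 + 0) + a.(0 | 0)) has moves —a→ n1, —c→ n2, —c→ n3
  n1 = 0 | 0 has moves deadlocked
  n2 = 0 + 0 has moves deadlocked
  n3 = b.0 + (0 + 0) has moves —b→ n4
  n4 = 0 has moves deadlocked
Bisimilarity quotient blocks:
  B0 = {m0, n0}
  B1 = {m1, m2, m4, n1, n2, n4}
  B2 = {m3, n3}
m0 ∈ B0, n0 ∈ B0 → same block
Bisimilar ⇒ trace-equivalent.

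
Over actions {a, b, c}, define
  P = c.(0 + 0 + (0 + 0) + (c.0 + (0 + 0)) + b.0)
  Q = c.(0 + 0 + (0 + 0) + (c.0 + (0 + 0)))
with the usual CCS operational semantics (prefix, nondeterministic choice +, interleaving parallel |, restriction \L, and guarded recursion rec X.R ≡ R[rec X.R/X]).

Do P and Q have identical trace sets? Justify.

NO — witness ⟨cb⟩

LTS(P): 3 reachable states
  u0 = c.(0 + 0 + (0 + 0) + (c.0 + (0 + 0)) + b.0) → ··c··> u1
  u1 = 0 + 0 + (0 + 0) + (c.0 + (0 + 0)) + b.0 → ··b··> u2, ··c··> u2
  u2 = 0 → (no moves)
LTS(Q): 3 reachable states
  v0 = c.(0 + 0 + (0 + 0) + (c.0 + (0 + 0))) → ··c··> v1
  v1 = 0 + 0 + (0 + 0) + (c.0 + (0 + 0)) → ··c··> v2
  v2 = 0 → (no moves)
Trace ⟨cb⟩ through P, begin at {u0}:
  [1] c ⇒ {u1}
  [2] b ⇒ {u2}
  P completes σ.
Trace ⟨cb⟩ through Q, begin at {v0}:
  [1] c ⇒ {v1}
  [2] b ⇒ no successor for Q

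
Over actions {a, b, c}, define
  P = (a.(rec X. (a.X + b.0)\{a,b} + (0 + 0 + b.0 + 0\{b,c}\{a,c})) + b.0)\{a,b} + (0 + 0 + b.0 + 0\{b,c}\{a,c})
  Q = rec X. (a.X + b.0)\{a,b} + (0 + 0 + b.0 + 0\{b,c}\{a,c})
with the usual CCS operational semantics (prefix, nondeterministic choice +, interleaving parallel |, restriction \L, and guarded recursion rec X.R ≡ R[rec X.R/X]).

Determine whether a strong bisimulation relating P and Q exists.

Reachable graph of P (2 states):
  s0 = (a.(rec X. (a.X + b.0)\{a,b} + (0 + 0 + b.0 + 0\{b,c}\{a,c})) + b.0)\{a,b} + (0 + 0 + b.0 + 0\{b,c}\{a,c}) ⊢ -b-> s1
  s1 = 0 ⊢ stopped
Reachable graph of Q (2 states):
  t0 = rec X. (a.X + b.0)\{a,b} + (0 + 0 + b.0 + 0\{b,c}\{a,c}) ⊢ -b-> t1
  t1 = 0 ⊢ stopped
Coarsest stable partition (strong bisimilarity classes):
  B0 = {s0, t0}
  B1 = {s1, t1}
s0 ∈ B0, t0 ∈ B0 → same block

P ~ Q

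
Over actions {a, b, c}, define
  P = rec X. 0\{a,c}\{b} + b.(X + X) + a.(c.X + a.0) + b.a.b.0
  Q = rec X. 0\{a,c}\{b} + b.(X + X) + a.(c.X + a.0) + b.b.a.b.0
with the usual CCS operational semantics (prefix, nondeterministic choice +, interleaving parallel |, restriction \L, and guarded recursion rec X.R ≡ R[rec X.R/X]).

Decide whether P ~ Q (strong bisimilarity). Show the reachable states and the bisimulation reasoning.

NO

Reachable graph of P (6 states):
  s0 = rec X. 0\{a,c}\{b} + b.(X + X) + a.(c.X + a.0) + b.a.b.0 → -a-> s1, -b-> s2, -b-> s3
  s1 = c.(rec X. 0\{a,c}\{b} + b.(X + X) + a.(c.X + a.0) + b.a.b.0) + a.0 → -a-> s4, -c-> s0
  s2 = (rec X. 0\{a,c}\{b} + b.(X + X) + a.(c.X + a.0) + b.a.b.0) + (rec X. 0\{a,c}\{b} + b.(X + X) + a.(c.X + a.0) + b.a.b.0) → -a-> s1, -b-> s2, -b-> s3
  s3 = a.b.0 → -a-> s5
  s4 = 0 → deadlocked
  s5 = b.0 → -b-> s4
Reachable graph of Q (7 states):
  t0 = rec X. 0\{a,c}\{b} + b.(X + X) + a.(c.X + a.0) + b.b.a.b.0 → -a-> t1, -b-> t2, -b-> t3
  t1 = c.(rec X. 0\{a,c}\{b} + b.(X + X) + a.(c.X + a.0) + b.b.a.b.0) + a.0 → -a-> t4, -c-> t0
  t2 = (rec X. 0\{a,c}\{b} + b.(X + X) + a.(c.X + a.0) + b.b.a.b.0) + (rec X. 0\{a,c}\{b} + b.(X + X) + a.(c.X + a.0) + b.b.a.b.0) → -a-> t1, -b-> t2, -b-> t3
  t3 = b.a.b.0 → -b-> t5
  t4 = 0 → deadlocked
  t5 = a.b.0 → -a-> t6
  t6 = b.0 → -b-> t4
Bisimilarity quotient blocks:
  B0 = {s0, s2}
  B1 = {s1}
  B2 = {s4, t4}
  B3 = {s3, t5}
  B4 = {s5, t6}
  B5 = {t0, t2}
  B6 = {t1}
  B7 = {t3}
s0 ∈ B0, t0 ∈ B5 → different blocks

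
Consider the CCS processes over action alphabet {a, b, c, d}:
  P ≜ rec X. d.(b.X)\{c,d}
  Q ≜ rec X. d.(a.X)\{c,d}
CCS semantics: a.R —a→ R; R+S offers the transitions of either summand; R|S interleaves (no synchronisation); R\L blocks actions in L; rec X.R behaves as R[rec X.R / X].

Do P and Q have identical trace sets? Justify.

LTS(P): 3 reachable states
  u0 = rec X. d.(b.X)\{c,d} → =d=> u1
  u1 = (b.(rec X. d.(b.X)\{c,d}))\{c,d} → =b=> u2
  u2 = (rec X. d.(b.X)\{c,d})\{c,d} → ·
LTS(Q): 3 reachable states
  v0 = rec X. d.(a.X)\{c,d} → =d=> v1
  v1 = (a.(rec X. d.(a.X)\{c,d}))\{c,d} → =a=> v2
  v2 = (rec X. d.(a.X)\{c,d})\{c,d} → ·
Executing db from P (initial set {u0}):
  step 1 (d): {u1}
  step 2 (b): {u2}
  P completes σ.
Executing db from Q (initial set {v0}):
  step 1 (d): {v1}
  step 2 (b): no successor for Q

trace-distinct — witness ⟨db⟩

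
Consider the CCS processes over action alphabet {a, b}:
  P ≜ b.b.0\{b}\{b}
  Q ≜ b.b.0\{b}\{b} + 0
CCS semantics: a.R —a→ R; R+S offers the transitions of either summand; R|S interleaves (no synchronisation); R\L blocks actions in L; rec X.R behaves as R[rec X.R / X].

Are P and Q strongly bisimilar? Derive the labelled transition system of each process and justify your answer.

YES

P's transition system — 3 states:
  p0 = b.b.0\{b}\{b} :: -b-> p1
  p1 = b.0\{b}\{b} :: -b-> p2
  p2 = 0\{b}\{b} :: ∅
Q's transition system — 3 states:
  q0 = b.b.0\{b}\{b} + 0 :: -b-> q1
  q1 = b.0\{b}\{b} :: -b-> q2
  q2 = 0\{b}\{b} :: ∅
Partition-refinement fixed point:
  B0 = {p0, q0}
  B1 = {p1, q1}
  B2 = {p2, q2}
p0 ∈ B0, q0 ∈ B0 → same block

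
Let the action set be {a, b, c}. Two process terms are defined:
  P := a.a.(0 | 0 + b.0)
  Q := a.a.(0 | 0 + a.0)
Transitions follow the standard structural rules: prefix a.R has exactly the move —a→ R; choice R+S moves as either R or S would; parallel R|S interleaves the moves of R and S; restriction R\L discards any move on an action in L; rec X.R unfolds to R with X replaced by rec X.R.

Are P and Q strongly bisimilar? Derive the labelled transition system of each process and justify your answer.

not bisimilar

P's transition system — 4 states:
  s0 = a.a.(0 | 0 + b.0) ⊢ ··a··> s1
  s1 = a.(0 | 0 + b.0) ⊢ ··a··> s2
  s2 = 0 | 0 + b.0 ⊢ ··b··> s3
  s3 = 0 ⊢ ∅
Q's transition system — 4 states:
  t0 = a.a.(0 | 0 + a.0) ⊢ ··a··> t1
  t1 = a.(0 | 0 + a.0) ⊢ ··a··> t2
  t2 = 0 | 0 + a.0 ⊢ ··a··> t3
  t3 = 0 ⊢ ∅
Coarsest stable partition (strong bisimilarity classes):
  B0 = {s0}
  B1 = {s1}
  B2 = {s2}
  B3 = {s3, t3}
  B4 = {t0}
  B5 = {t1}
  B6 = {t2}
s0 ∈ B0, t0 ∈ B4 → different blocks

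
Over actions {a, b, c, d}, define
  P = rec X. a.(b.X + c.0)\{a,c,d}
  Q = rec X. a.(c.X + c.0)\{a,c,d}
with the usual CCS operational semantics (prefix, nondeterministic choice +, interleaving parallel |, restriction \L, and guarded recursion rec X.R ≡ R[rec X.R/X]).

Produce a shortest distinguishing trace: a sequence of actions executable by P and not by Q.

Reachable graph of P (3 states):
  m0 = rec X. a.(b.X + c.0)\{a,c,d} | --a--▸ m1
  m1 = (b.(rec X. a.(b.X + c.0)\{a,c,d}) + c.0)\{a,c,d} | --b--▸ m2
  m2 = (rec X. a.(b.X + c.0)\{a,c,d})\{a,c,d} | deadlocked
Reachable graph of Q (2 states):
  n0 = rec X. a.(c.X + c.0)\{a,c,d} | --a--▸ n1
  n1 = (c.(rec X. a.(c.X + c.0)\{a,c,d}) + c.0)\{a,c,d} | deadlocked
Trace ⟨ab⟩ through P, begin at {m0}:
  step 1 (a): {m1}
  step 2 (b): {m2}
  P completes σ.
Trace ⟨ab⟩ through Q, begin at {n0}:
  step 1 (a): {n1}
  step 2 (b): ∅  — Q cannot continue

ab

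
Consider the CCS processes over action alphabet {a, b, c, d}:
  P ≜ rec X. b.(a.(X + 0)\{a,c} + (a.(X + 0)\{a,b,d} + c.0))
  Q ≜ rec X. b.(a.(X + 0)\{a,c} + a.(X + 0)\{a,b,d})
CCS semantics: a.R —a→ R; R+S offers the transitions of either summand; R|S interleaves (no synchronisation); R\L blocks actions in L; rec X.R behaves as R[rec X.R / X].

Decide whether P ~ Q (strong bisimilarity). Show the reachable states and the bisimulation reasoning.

P's transition system — 6 states:
  s0 = rec X. b.(a.(X + 0)\{a,c} + (a.(X + 0)\{a,b,d} + c.0)) ⊢ --b--▸ s1
  s1 = a.((rec X. b.(a.(X + 0)\{a,c} + (a.(X + 0)\{a,b,d} + c.0))) + 0)\{a,c} + (a.((rec X. b.(a.(X + 0)\{a,c} + (a.(X + 0)\{a,b,d} + c.0))) + 0)\{a,b,d} + c.0) ⊢ --a--▸ s2, --a--▸ s3, --c--▸ s4
  s2 = ((rec X. b.(a.(X + 0)\{a,c} + (a.(X + 0)\{a,b,d} + c.0))) + 0)\{a,b,d} ⊢ ∅
  s3 = ((rec X. b.(a.(X + 0)\{a,c} + (a.(X + 0)\{a,b,d} + c.0))) + 0)\{a,c} ⊢ --b--▸ s5
  s4 = 0 ⊢ ∅
  s5 = (a.((rec X. b.(a.(X + 0)\{a,c} + (a.(X + 0)\{a,b,d} + c.0))) + 0)\{a,c} + (a.((rec X. b.(a.(X + 0)\{a,c} + (a.(X + 0)\{a,b,d} + c.0))) + 0)\{a,b,d} + c.0))\{a,c} ⊢ ∅
Q's transition system — 5 states:
  t0 = rec X. b.(a.(X + 0)\{a,c} + a.(X + 0)\{a,b,d}) ⊢ --b--▸ t1
  t1 = a.((rec X. b.(a.(X + 0)\{a,c} + a.(X + 0)\{a,b,d})) + 0)\{a,c} + a.((rec X. b.(a.(X + 0)\{a,c} + a.(X + 0)\{a,b,d})) + 0)\{a,b,d} ⊢ --a--▸ t2, --a--▸ t3
  t2 = ((rec X. b.(a.(X + 0)\{a,c} + a.(X + 0)\{a,b,d})) + 0)\{a,b,d} ⊢ ∅
  t3 = ((rec X. b.(a.(X + 0)\{a,c} + a.(X + 0)\{a,b,d})) + 0)\{a,c} ⊢ --b--▸ t4
  t4 = (a.((rec X. b.(a.(X + 0)\{a,c} + a.(X + 0)\{a,b,d})) + 0)\{a,c} + a.((rec X. b.(a.(X + 0)\{a,c} + a.(X + 0)\{a,b,d})) + 0)\{a,b,d})\{a,c} ⊢ ∅
Partition-refinement fixed point:
  B0 = {s0}
  B1 = {s1}
  B2 = {s3, t3}
  B3 = {s2, s4, s5, t2, t4}
  B4 = {t0}
  B5 = {t1}
s0 ∈ B0, t0 ∈ B4 → different blocks

NO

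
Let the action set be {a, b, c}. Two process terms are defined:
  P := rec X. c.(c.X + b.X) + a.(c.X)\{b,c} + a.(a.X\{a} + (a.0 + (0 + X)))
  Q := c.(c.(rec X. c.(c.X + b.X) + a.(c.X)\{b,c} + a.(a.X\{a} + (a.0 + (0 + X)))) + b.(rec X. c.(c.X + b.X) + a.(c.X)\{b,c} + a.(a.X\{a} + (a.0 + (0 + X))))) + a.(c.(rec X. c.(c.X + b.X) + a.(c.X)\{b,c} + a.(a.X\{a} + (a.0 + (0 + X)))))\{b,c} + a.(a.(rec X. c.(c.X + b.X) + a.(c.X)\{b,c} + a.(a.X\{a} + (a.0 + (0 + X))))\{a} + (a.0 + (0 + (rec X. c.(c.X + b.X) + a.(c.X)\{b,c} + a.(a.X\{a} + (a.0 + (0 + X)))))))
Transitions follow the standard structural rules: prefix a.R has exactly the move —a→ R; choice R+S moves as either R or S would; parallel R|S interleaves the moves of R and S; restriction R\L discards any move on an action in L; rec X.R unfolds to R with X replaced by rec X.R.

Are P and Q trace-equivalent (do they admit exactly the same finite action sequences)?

YES

P's transition system — 7 states:
  u0 = rec X. c.(c.X + b.X) + a.(c.X)\{b,c} + a.(a.X\{a} + (a.0 + (0 + X))) ⊢ -a-> u1, -a-> u2, -c-> u3
  u1 = (c.(rec X. c.(c.X + b.X) + a.(c.X)\{b,c} + a.(a.X\{a} + (a.0 + (0 + X)))))\{b,c} ⊢ deadlocked
  u2 = a.(rec X. c.(c.X + b.X) + a.(c.X)\{b,c} + a.(a.X\{a} + (a.0 + (0 + X))))\{a} + (a.0 + (0 + (rec X. c.(c.X + b.X) + a.(c.X)\{b,c} + a.(a.X\{a} + (a.0 + (0 + X)))))) ⊢ -a-> u1, -a-> u2, -a-> u4, -a-> u5, -c-> u3
  u3 = c.(rec X. c.(c.X + b.X) + a.(c.X)\{b,c} + a.(a.X\{a} + (a.0 + (0 + X)))) + b.(rec X. c.(c.X + b.X) + a.(c.X)\{b,c} + a.(a.X\{a} + (a.0 + (0 + X)))) ⊢ -b-> u0, -c-> u0
  u4 = (rec X. c.(c.X + b.X) + a.(c.X)\{b,c} + a.(a.X\{a} + (a.0 + (0 + X))))\{a} ⊢ -c-> u6
  u5 = 0 ⊢ deadlocked
  u6 = (c.(rec X. c.(c.X + b.X) + a.(c.X)\{b,c} + a.(a.X\{a} + (a.0 + (0 + X)))) + b.(rec X. c.(c.X + b.X) + a.(c.X)\{b,c} + a.(a.X\{a} + (a.0 + (0 + X)))))\{a} ⊢ -b-> u4, -c-> u4
Q's transition system — 8 states:
  v0 = c.(c.(rec X. c.(c.X + b.X) + a.(c.X)\{b,c} + a.(a.X\{a} + (a.0 + (0 + X)))) + b.(rec X. c.(c.X + b.X) + a.(c.X)\{b,c} + a.(a.X\{a} + (a.0 + (0 + X))))) + a.(c.(rec X. c.(c.X + b.X) + a.(c.X)\{b,c} + a.(a.X\{a} + (a.0 + (0 + X)))))\{b,c} + a.(a.(rec X. c.(c.X + b.X) + a.(c.X)\{b,c} + a.(a.X\{a} + (a.0 + (0 + X))))\{a} + (a.0 + (0 + (rec X. c.(c.X + b.X) + a.(c.X)\{b,c} + a.(a.X\{a} + (a.0 + (0 + X))))))) ⊢ -a-> v1, -a-> v2, -c-> v3
  v1 = (c.(rec X. c.(c.X + b.X) + a.(c.X)\{b,c} + a.(a.X\{a} + (a.0 + (0 + X)))))\{b,c} ⊢ deadlocked
  v2 = a.(rec X. c.(c.X + b.X) + a.(c.X)\{b,c} + a.(a.X\{a} + (a.0 + (0 + X))))\{a} + (a.0 + (0 + (rec X. c.(c.X + b.X) + a.(c.X)\{b,c} + a.(a.X\{a} + (a.0 + (0 + X)))))) ⊢ -a-> v1, -a-> v2, -a-> v4, -a-> v5, -c-> v3
  v3 = c.(rec X. c.(c.X + b.X) + a.(c.X)\{b,c} + a.(a.X\{a} + (a.0 + (0 + X)))) + b.(rec X. c.(c.X + b.X) + a.(c.X)\{b,c} + a.(a.X\{a} + (a.0 + (0 + X)))) ⊢ -b-> v6, -c-> v6
  v4 = (rec X. c.(c.X + b.X) + a.(c.X)\{b,c} + a.(a.X\{a} + (a.0 + (0 + X))))\{a} ⊢ -c-> v7
  v5 = 0 ⊢ deadlocked
  v6 = rec X. c.(c.X + b.X) + a.(c.X)\{b,c} + a.(a.X\{a} + (a.0 + (0 + X))) ⊢ -a-> v1, -a-> v2, -c-> v3
  v7 = (c.(rec X. c.(c.X + b.X) + a.(c.X)\{b,c} + a.(a.X\{a} + (a.0 + (0 + X)))) + b.(rec X. c.(c.X + b.X) + a.(c.X)\{b,c} + a.(a.X\{a} + (a.0 + (0 + X)))))\{a} ⊢ -b-> v4, -c-> v4
Partition-refinement fixed point:
  B0 = {u0, v0, v6}
  B1 = {u2, v2}
  B2 = {u1, u5, v1, v5}
  B3 = {u4, v4}
  B4 = {u6, v7}
  B5 = {u3, v3}
u0 ∈ B0, v0 ∈ B0 → same block
Bisimilar ⇒ trace-equivalent.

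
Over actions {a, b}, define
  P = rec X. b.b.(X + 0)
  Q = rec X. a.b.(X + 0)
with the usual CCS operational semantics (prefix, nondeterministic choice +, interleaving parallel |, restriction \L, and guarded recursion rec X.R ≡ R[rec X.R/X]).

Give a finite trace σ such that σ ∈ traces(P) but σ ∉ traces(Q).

b

LTS(P): 3 reachable states
  m0 = rec X. b.b.(X + 0) ⊢ ··b··> m1
  m1 = b.((rec X. b.b.(X + 0)) + 0) ⊢ ··b··> m2
  m2 = (rec X. b.b.(X + 0)) + 0 ⊢ ··b··> m1
LTS(Q): 3 reachable states
  n0 = rec X. a.b.(X + 0) ⊢ ··a··> n1
  n1 = b.((rec X. a.b.(X + 0)) + 0) ⊢ ··b··> n2
  n2 = (rec X. a.b.(X + 0)) + 0 ⊢ ··a··> n1
Trace ⟨b⟩ through P, begin at {m0}:
  step 1 (b): {m1}
  — P admits the full trace.
Trace ⟨b⟩ through Q, begin at {n0}:
  step 1 (b): ∅  — Q cannot continue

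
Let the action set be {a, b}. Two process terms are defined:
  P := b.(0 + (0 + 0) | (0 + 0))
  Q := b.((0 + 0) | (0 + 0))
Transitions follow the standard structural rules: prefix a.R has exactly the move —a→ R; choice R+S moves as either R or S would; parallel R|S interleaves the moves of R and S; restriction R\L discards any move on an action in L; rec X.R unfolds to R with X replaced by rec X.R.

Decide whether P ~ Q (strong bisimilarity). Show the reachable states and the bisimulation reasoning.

P ~ Q

Reachable graph of P (2 states):
  u0 = b.(0 + (0 + 0) | (0 + 0)) → —b→ u1
  u1 = 0 + (0 + 0) | (0 + 0) → (no moves)
Reachable graph of Q (2 states):
  v0 = b.((0 + 0) | (0 + 0)) → —b→ v1
  v1 = (0 + 0) | (0 + 0) → (no moves)
Coarsest stable partition (strong bisimilarity classes):
  B0 = {u0, v0}
  B1 = {u1, v1}
u0 ∈ B0, v0 ∈ B0 → same block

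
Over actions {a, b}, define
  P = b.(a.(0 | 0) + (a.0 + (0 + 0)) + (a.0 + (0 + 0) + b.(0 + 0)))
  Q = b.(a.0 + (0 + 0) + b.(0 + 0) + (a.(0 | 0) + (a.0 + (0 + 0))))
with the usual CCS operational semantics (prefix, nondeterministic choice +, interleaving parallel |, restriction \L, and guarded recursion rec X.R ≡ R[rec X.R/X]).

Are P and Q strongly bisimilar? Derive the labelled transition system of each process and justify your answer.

bisimilar

LTS(P): 5 reachable states
  u0 = b.(a.(0 | 0) + (a.0 + (0 + 0)) + (a.0 + (0 + 0) + b.(0 + 0))) has moves -b-> u1
  u1 = a.(0 | 0) + (a.0 + (0 + 0)) + (a.0 + (0 + 0) + b.(0 + 0)) has moves -a-> u2, -a-> u3, -b-> u4
  u2 = 0 has moves ·
  u3 = 0 | 0 has moves ·
  u4 = 0 + 0 has moves ·
LTS(Q): 5 reachable states
  v0 = b.(a.0 + (0 + 0) + b.(0 + 0) + (a.(0 | 0) + (a.0 + (0 + 0)))) has moves -b-> v1
  v1 = a.0 + (0 + 0) + b.(0 + 0) + (a.(0 | 0) + (a.0 + (0 + 0))) has moves -a-> v2, -a-> v3, -b-> v4
  v2 = 0 has moves ·
  v3 = 0 | 0 has moves ·
  v4 = 0 + 0 has moves ·
Partition-refinement fixed point:
  B0 = {u0, v0}
  B1 = {u1, v1}
  B2 = {u2, u3, u4, v2, v3, v4}
u0 ∈ B0, v0 ∈ B0 → same block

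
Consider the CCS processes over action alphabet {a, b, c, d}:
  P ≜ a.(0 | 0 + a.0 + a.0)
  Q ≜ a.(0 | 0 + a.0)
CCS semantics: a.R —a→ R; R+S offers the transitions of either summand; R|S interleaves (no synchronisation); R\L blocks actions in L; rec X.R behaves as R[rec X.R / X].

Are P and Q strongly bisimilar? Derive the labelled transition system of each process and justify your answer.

bisimilar

Reachable graph of P (3 states):
  u0 = a.(0 | 0 + a.0 + a.0) ⊢ =a=> u1
  u1 = 0 | 0 + a.0 + a.0 ⊢ =a=> u2
  u2 = 0 ⊢ (no moves)
Reachable graph of Q (3 states):
  v0 = a.(0 | 0 + a.0) ⊢ =a=> v1
  v1 = 0 | 0 + a.0 ⊢ =a=> v2
  v2 = 0 ⊢ (no moves)
Coarsest stable partition (strong bisimilarity classes):
  B0 = {u0, v0}
  B1 = {u1, v1}
  B2 = {u2, v2}
u0 ∈ B0, v0 ∈ B0 → same block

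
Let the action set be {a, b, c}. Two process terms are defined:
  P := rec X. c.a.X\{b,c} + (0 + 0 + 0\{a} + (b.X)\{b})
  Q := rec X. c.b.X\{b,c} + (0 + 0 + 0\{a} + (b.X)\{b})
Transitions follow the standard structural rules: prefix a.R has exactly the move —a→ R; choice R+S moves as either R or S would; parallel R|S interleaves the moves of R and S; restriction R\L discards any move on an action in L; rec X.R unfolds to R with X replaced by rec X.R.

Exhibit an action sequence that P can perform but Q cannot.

LTS(P): 3 reachable states
  u0 = rec X. c.a.X\{b,c} + (0 + 0 + 0\{a} + (b.X)\{b}) → --c--▸ u1
  u1 = a.(rec X. c.a.X\{b,c} + (0 + 0 + 0\{a} + (b.X)\{b}))\{b,c} → --a--▸ u2
  u2 = (rec X. c.a.X\{b,c} + (0 + 0 + 0\{a} + (b.X)\{b}))\{b,c} → (no moves)
LTS(Q): 3 reachable states
  v0 = rec X. c.b.X\{b,c} + (0 + 0 + 0\{a} + (b.X)\{b}) → --c--▸ v1
  v1 = b.(rec X. c.b.X\{b,c} + (0 + 0 + 0\{a} + (b.X)\{b}))\{b,c} → --b--▸ v2
  v2 = (rec X. c.b.X\{b,c} + (0 + 0 + 0\{a} + (b.X)\{b}))\{b,c} → (no moves)
Trace ⟨ca⟩ through P, begin at {u0}:
  [1] c ⇒ {u1}
  [2] a ⇒ {u2}
  P completes σ.
Trace ⟨ca⟩ through Q, begin at {v0}:
  [1] c ⇒ {v1}
  [2] a ⇒ ∅ (Q stuck)

ca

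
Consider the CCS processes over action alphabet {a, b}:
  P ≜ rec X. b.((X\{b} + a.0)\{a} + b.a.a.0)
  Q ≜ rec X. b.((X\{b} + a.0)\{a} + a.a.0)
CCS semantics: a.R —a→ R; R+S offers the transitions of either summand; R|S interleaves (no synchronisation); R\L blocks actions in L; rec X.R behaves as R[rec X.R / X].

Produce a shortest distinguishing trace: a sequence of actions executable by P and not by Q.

Reachable graph of P (5 states):
  u0 = rec X. b.((X\{b} + a.0)\{a} + b.a.a.0) has moves —b→ u1
  u1 = ((rec X. b.((X\{b} + a.0)\{a} + b.a.a.0))\{b} + a.0)\{a} + b.a.a.0 has moves —b→ u2
  u2 = a.a.0 has moves —a→ u3
  u3 = a.0 has moves —a→ u4
  u4 = 0 has moves ·
Reachable graph of Q (4 states):
  v0 = rec X. b.((X\{b} + a.0)\{a} + a.a.0) has moves —b→ v1
  v1 = ((rec X. b.((X\{b} + a.0)\{a} + a.a.0))\{b} + a.0)\{a} + a.a.0 has moves —a→ v2
  v2 = a.0 has moves —a→ v3
  v3 = 0 has moves ·
Executing bb from P (initial set {u0}):
  step 1 (b): {u1}
  step 2 (b): {u2}
  P completes σ.
Executing bb from Q (initial set {v0}):
  step 1 (b): {v1}
  step 2 (b): ∅  — Q cannot continue

bb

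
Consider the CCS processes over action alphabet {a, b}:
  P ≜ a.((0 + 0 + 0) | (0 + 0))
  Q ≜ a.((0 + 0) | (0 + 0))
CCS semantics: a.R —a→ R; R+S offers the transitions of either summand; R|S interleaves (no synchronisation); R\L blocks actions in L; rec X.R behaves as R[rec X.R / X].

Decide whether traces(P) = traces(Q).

Reachable graph of P (2 states):
  m0 = a.((0 + 0 + 0) | (0 + 0)) → --a--▸ m1
  m1 = (0 + 0 + 0) | (0 + 0) → ∅
Reachable graph of Q (2 states):
  n0 = a.((0 + 0) | (0 + 0)) → --a--▸ n1
  n1 = (0 + 0) | (0 + 0) → ∅
Bisimilarity quotient blocks:
  B0 = {m0, n0}
  B1 = {m1, n1}
m0 ∈ B0, n0 ∈ B0 → same block
Bisimilar ⇒ trace-equivalent.

trace-equivalent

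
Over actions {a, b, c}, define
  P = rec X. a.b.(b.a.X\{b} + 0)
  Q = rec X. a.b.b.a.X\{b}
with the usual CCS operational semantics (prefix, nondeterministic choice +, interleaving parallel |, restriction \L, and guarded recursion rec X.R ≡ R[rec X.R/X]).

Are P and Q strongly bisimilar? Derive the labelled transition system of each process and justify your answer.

bisimilar

LTS(P): 6 reachable states
  u0 = rec X. a.b.(b.a.X\{b} + 0) ⊢ -a-> u1
  u1 = b.(b.a.(rec X. a.b.(b.a.X\{b} + 0))\{b} + 0) ⊢ -b-> u2
  u2 = b.a.(rec X. a.b.(b.a.X\{b} + 0))\{b} + 0 ⊢ -b-> u3
  u3 = a.(rec X. a.b.(b.a.X\{b} + 0))\{b} ⊢ -a-> u4
  u4 = (rec X. a.b.(b.a.X\{b} + 0))\{b} ⊢ -a-> u5
  u5 = (b.(b.a.(rec X. a.b.(b.a.X\{b} + 0))\{b} + 0))\{b} ⊢ ·
LTS(Q): 6 reachable states
  v0 = rec X. a.b.b.a.X\{b} ⊢ -a-> v1
  v1 = b.b.a.(rec X. a.b.b.a.X\{b})\{b} ⊢ -b-> v2
  v2 = b.a.(rec X. a.b.b.a.X\{b})\{b} ⊢ -b-> v3
  v3 = a.(rec X. a.b.b.a.X\{b})\{b} ⊢ -a-> v4
  v4 = (rec X. a.b.b.a.X\{b})\{b} ⊢ -a-> v5
  v5 = (b.b.a.(rec X. a.b.b.a.X\{b})\{b})\{b} ⊢ ·
Coarsest stable partition (strong bisimilarity classes):
  B0 = {u0, v0}
  B1 = {u1, v1}
  B2 = {u2, v2}
  B3 = {u3, v3}
  B4 = {u4, v4}
  B5 = {u5, v5}
u0 ∈ B0, v0 ∈ B0 → same block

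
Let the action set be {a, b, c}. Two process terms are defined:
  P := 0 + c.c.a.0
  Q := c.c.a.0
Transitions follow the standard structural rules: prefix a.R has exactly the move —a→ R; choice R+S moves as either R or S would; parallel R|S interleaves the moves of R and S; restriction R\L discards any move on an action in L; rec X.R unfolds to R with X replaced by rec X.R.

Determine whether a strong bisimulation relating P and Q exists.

bisimilar

Reachable graph of P (4 states):
  p0 = 0 + c.c.a.0 | ··c··> p1
  p1 = c.a.0 | ··c··> p2
  p2 = a.0 | ··a··> p3
  p3 = 0 | ∅
Reachable graph of Q (4 states):
  q0 = c.c.a.0 | ··c··> q1
  q1 = c.a.0 | ··c··> q2
  q2 = a.0 | ··a··> q3
  q3 = 0 | ∅
Partition-refinement fixed point:
  B0 = {p0, q0}
  B1 = {p1, q1}
  B2 = {p2, q2}
  B3 = {p3, q3}
p0 ∈ B0, q0 ∈ B0 → same block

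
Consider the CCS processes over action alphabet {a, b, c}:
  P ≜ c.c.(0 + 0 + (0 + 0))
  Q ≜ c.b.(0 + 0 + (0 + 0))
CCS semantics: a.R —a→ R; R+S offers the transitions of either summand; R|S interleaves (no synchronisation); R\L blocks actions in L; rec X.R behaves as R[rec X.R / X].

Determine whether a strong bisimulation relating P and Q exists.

LTS(P): 3 reachable states
  s0 = c.c.(0 + 0 + (0 + 0)) has moves =c=> s1
  s1 = c.(0 + 0 + (0 + 0)) has moves =c=> s2
  s2 = 0 + 0 + (0 + 0) has moves ∅
LTS(Q): 3 reachable states
  t0 = c.b.(0 + 0 + (0 + 0)) has moves =c=> t1
  t1 = b.(0 + 0 + (0 + 0)) has moves =b=> t2
  t2 = 0 + 0 + (0 + 0) has moves ∅
Coarsest stable partition (strong bisimilarity classes):
  B0 = {s0}
  B1 = {s1}
  B2 = {s2, t2}
  B3 = {t0}
  B4 = {t1}
s0 ∈ B0, t0 ∈ B3 → different blocks

P ≁ Q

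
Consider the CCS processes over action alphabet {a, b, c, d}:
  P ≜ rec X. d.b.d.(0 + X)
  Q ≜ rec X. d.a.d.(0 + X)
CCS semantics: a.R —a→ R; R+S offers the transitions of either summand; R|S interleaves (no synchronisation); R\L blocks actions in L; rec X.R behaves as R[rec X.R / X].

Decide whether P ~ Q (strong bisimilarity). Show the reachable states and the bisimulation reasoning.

P ≁ Q

LTS(P): 4 reachable states
  m0 = rec X. d.b.d.(0 + X) :: -d-> m1
  m1 = b.d.(0 + (rec X. d.b.d.(0 + X))) :: -b-> m2
  m2 = d.(0 + (rec X. d.b.d.(0 + X))) :: -d-> m3
  m3 = 0 + (rec X. d.b.d.(0 + X)) :: -d-> m1
LTS(Q): 4 reachable states
  n0 = rec X. d.a.d.(0 + X) :: -d-> n1
  n1 = a.d.(0 + (rec X. d.a.d.(0 + X))) :: -a-> n2
  n2 = d.(0 + (rec X. d.a.d.(0 + X))) :: -d-> n3
  n3 = 0 + (rec X. d.a.d.(0 + X)) :: -d-> n1
Partition-refinement fixed point:
  B0 = {m0, m3}
  B1 = {m1}
  B2 = {m2}
  B3 = {n0, n3}
  B4 = {n1}
  B5 = {n2}
m0 ∈ B0, n0 ∈ B3 → different blocks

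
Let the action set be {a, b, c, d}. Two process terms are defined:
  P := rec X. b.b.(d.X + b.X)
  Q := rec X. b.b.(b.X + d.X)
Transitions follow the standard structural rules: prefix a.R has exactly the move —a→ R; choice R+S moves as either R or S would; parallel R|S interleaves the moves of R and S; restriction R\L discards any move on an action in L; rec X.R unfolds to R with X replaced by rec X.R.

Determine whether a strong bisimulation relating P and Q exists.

Reachable graph of P (3 states):
  m0 = rec X. b.b.(d.X + b.X) ⊢ -b-> m1
  m1 = b.(d.(rec X. b.b.(d.X + b.X)) + b.(rec X. b.b.(d.X + b.X))) ⊢ -b-> m2
  m2 = d.(rec X. b.b.(d.X + b.X)) + b.(rec X. b.b.(d.X + b.X)) ⊢ -b-> m0, -d-> m0
Reachable graph of Q (3 states):
  n0 = rec X. b.b.(b.X + d.X) ⊢ -b-> n1
  n1 = b.(b.(rec X. b.b.(b.X + d.X)) + d.(rec X. b.b.(b.X + d.X))) ⊢ -b-> n2
  n2 = b.(rec X. b.b.(b.X + d.X)) + d.(rec X. b.b.(b.X + d.X)) ⊢ -b-> n0, -d-> n0
Coarsest stable partition (strong bisimilarity classes):
  B0 = {m0, n0}
  B1 = {m1, n1}
  B2 = {m2, n2}
m0 ∈ B0, n0 ∈ B0 → same block

bisimilar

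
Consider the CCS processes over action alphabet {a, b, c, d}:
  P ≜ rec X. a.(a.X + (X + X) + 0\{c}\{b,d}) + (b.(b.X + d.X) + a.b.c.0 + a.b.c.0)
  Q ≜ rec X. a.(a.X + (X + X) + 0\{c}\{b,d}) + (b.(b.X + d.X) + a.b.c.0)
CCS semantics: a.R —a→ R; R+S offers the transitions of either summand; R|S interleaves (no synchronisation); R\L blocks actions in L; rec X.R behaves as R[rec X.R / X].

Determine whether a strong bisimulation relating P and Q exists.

bisimilar

Reachable graph of P (6 states):
  p0 = rec X. a.(a.X + (X + X) + 0\{c}\{b,d}) + (b.(b.X + d.X) + a.b.c.0 + a.b.c.0) | =a=> p1, =a=> p2, =b=> p3
  p1 = a.(rec X. a.(a.X + (X + X) + 0\{c}\{b,d}) + (b.(b.X + d.X) + a.b.c.0 + a.b.c.0)) + ((rec X. a.(a.X + (X + X) + 0\{c}\{b,d}) + (b.(b.X + d.X) + a.b.c.0 + a.b.c.0)) + (rec X. a.(a.X + (X + X) + 0\{c}\{b,d}) + (b.(b.X + d.X) + a.b.c.0 + a.b.c.0))) + 0\{c}\{b,d} | =a=> p0, =a=> p1, =a=> p2, =b=> p3
  p2 = b.c.0 | =b=> p4
  p3 = b.(rec X. a.(a.X + (X + X) + 0\{c}\{b,d}) + (b.(b.X + d.X) + a.b.c.0 + a.b.c.0)) + d.(rec X. a.(a.X + (X + X) + 0\{c}\{b,d}) + (b.(b.X + d.X) + a.b.c.0 + a.b.c.0)) | =b=> p0, =d=> p0
  p4 = c.0 | =c=> p5
  p5 = 0 | ∅
Reachable graph of Q (6 states):
  q0 = rec X. a.(a.X + (X + X) + 0\{c}\{b,d}) + (b.(b.X + d.X) + a.b.c.0) | =a=> q1, =a=> q2, =b=> q3
  q1 = a.(rec X. a.(a.X + (X + X) + 0\{c}\{b,d}) + (b.(b.X + d.X) + a.b.c.0)) + ((rec X. a.(a.X + (X + X) + 0\{c}\{b,d}) + (b.(b.X + d.X) + a.b.c.0)) + (rec X. a.(a.X + (X + X) + 0\{c}\{b,d}) + (b.(b.X + d.X) + a.b.c.0))) + 0\{c}\{b,d} | =a=> q0, =a=> q1, =a=> q2, =b=> q3
  q2 = b.c.0 | =b=> q4
  q3 = b.(rec X. a.(a.X + (X + X) + 0\{c}\{b,d}) + (b.(b.X + d.X) + a.b.c.0)) + d.(rec X. a.(a.X + (X + X) + 0\{c}\{b,d}) + (b.(b.X + d.X) + a.b.c.0)) | =b=> q0, =d=> q0
  q4 = c.0 | =c=> q5
  q5 = 0 | ∅
Bisimilarity quotient blocks:
  B0 = {p0, p1, q0, q1}
  B1 = {p2, q2}
  B2 = {p4, q4}
  B3 = {p5, q5}
  B4 = {p3, q3}
p0 ∈ B0, q0 ∈ B0 → same block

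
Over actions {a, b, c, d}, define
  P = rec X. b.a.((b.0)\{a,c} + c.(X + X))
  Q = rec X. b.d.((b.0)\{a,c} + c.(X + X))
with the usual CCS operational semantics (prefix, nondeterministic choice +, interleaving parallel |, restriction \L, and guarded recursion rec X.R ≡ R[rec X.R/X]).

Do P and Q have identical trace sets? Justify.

LTS(P): 5 reachable states
  m0 = rec X. b.a.((b.0)\{a,c} + c.(X + X)) ⊢ ··b··> m1
  m1 = a.((b.0)\{a,c} + c.((rec X. b.a.((b.0)\{a,c} + c.(X + X))) + (rec X. b.a.((b.0)\{a,c} + c.(X + X))))) ⊢ ··a··> m2
  m2 = (b.0)\{a,c} + c.((rec X. b.a.((b.0)\{a,c} + c.(X + X))) + (rec X. b.a.((b.0)\{a,c} + c.(X + X)))) ⊢ ··b··> m3, ··c··> m4
  m3 = 0\{a,c} ⊢ ∅
  m4 = (rec X. b.a.((b.0)\{a,c} + c.(X + X))) + (rec X. b.a.((b.0)\{a,c} + c.(X + X))) ⊢ ··b··> m1
LTS(Q): 5 reachable states
  n0 = rec X. b.d.((b.0)\{a,c} + c.(X + X)) ⊢ ··b··> n1
  n1 = d.((b.0)\{a,c} + c.((rec X. b.d.((b.0)\{a,c} + c.(X + X))) + (rec X. b.d.((b.0)\{a,c} + c.(X + X))))) ⊢ ··d··> n2
  n2 = (b.0)\{a,c} + c.((rec X. b.d.((b.0)\{a,c} + c.(X + X))) + (rec X. b.d.((b.0)\{a,c} + c.(X + X)))) ⊢ ··b··> n3, ··c··> n4
  n3 = 0\{a,c} ⊢ ∅
  n4 = (rec X. b.d.((b.0)\{a,c} + c.(X + X))) + (rec X. b.d.((b.0)\{a,c} + c.(X + X))) ⊢ ··b··> n1
Executing ba from P (initial set {m0}):
  step 1 (b): {m1}
  step 2 (a): {m2}
  — P admits the full trace.
Executing ba from Q (initial set {n0}):
  step 1 (b): {n1}
  step 2 (a): no successor for Q

traces(P) ≠ traces(Q) — witness ⟨ba⟩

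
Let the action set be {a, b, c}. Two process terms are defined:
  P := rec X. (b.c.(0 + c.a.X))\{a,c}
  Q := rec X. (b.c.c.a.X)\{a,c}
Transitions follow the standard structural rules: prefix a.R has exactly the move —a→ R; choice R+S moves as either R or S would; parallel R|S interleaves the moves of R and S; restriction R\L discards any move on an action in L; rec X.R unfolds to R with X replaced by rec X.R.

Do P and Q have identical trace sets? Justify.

trace-equivalent

LTS(P): 2 reachable states
  p0 = rec X. (b.c.(0 + c.a.X))\{a,c} ⊢ ··b··> p1
  p1 = (c.(0 + c.a.(rec X. (b.c.(0 + c.a.X))\{a,c})))\{a,c} ⊢ ·
LTS(Q): 2 reachable states
  q0 = rec X. (b.c.c.a.X)\{a,c} ⊢ ··b··> q1
  q1 = (c.c.a.(rec X. (b.c.c.a.X)\{a,c}))\{a,c} ⊢ ·
Partition-refinement fixed point:
  B0 = {p0, q0}
  B1 = {p1, q1}
p0 ∈ B0, q0 ∈ B0 → same block
Bisimilar ⇒ trace-equivalent.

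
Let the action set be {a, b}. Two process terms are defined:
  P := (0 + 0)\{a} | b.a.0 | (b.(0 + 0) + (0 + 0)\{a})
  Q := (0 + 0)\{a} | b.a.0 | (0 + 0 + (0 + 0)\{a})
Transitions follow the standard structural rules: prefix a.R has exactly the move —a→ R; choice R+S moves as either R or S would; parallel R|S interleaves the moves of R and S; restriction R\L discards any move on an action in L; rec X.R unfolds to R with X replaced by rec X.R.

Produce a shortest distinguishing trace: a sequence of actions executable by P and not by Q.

bb

LTS(P): 6 reachable states
  s0 = (0 + 0)\{a} | b.a.0 | (b.(0 + 0) + (0 + 0)\{a}) ⊢ =b=> s1, =b=> s2
  s1 = (0 + 0)\{a} | a.0 | (b.(0 + 0) + (0 + 0)\{a}) ⊢ =a=> s3, =b=> s4
  s2 = (0 + 0)\{a} | b.a.0 | (0 + 0) ⊢ =b=> s4
  s3 = (0 + 0)\{a} | 0 | (b.(0 + 0) + (0 + 0)\{a}) ⊢ =b=> s5
  s4 = (0 + 0)\{a} | a.0 | (0 + 0) ⊢ =a=> s5
  s5 = (0 + 0)\{a} | 0 | (0 + 0) ⊢ ∅
LTS(Q): 3 reachable states
  t0 = (0 + 0)\{a} | b.a.0 | (0 + 0 + (0 + 0)\{a}) ⊢ =b=> t1
  t1 = (0 + 0)\{a} | a.0 | (0 + 0 + (0 + 0)\{a}) ⊢ =a=> t2
  t2 = (0 + 0)\{a} | 0 | (0 + 0 + (0 + 0)\{a}) ⊢ ∅
Executing bb from P (initial set {s0}):
  [1] b ⇒ {s1, s2}
  [2] b ⇒ {s4}
  P completes σ.
Executing bb from Q (initial set {t0}):
  [1] b ⇒ {t1}
  [2] b ⇒ ∅ (Q stuck)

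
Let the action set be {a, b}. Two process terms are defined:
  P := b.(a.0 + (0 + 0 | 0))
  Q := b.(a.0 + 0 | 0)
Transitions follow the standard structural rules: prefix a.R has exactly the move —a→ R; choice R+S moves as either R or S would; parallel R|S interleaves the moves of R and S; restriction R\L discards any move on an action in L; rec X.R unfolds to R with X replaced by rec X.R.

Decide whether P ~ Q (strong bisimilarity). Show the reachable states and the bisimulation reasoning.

P ~ Q

Reachable graph of P (3 states):
  s0 = b.(a.0 + (0 + 0 | 0)) | -b-> s1
  s1 = a.0 + (0 + 0 | 0) | -a-> s2
  s2 = 0 | stopped
Reachable graph of Q (3 states):
  t0 = b.(a.0 + 0 | 0) | -b-> t1
  t1 = a.0 + 0 | 0 | -a-> t2
  t2 = 0 | stopped
Partition-refinement fixed point:
  B0 = {s0, t0}
  B1 = {s1, t1}
  B2 = {s2, t2}
s0 ∈ B0, t0 ∈ B0 → same block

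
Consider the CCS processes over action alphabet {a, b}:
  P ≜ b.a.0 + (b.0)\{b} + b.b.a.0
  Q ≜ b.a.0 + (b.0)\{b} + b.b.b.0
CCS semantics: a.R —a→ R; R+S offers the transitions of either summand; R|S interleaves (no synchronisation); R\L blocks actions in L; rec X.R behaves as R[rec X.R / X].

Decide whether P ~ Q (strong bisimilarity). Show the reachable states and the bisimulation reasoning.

P's transition system — 4 states:
  m0 = b.a.0 + (b.0)\{b} + b.b.a.0 has moves -b-> m1, -b-> m2
  m1 = a.0 has moves -a-> m3
  m2 = b.a.0 has moves -b-> m1
  m3 = 0 has moves (no moves)
Q's transition system — 5 states:
  n0 = b.a.0 + (b.0)\{b} + b.b.b.0 has moves -b-> n1, -b-> n2
  n1 = a.0 has moves -a-> n3
  n2 = b.b.0 has moves -b-> n4
  n3 = 0 has moves (no moves)
  n4 = b.0 has moves -b-> n3
Partition-refinement fixed point:
  B0 = {m0}
  B1 = {m1, n1}
  B2 = {m3, n3}
  B3 = {m2}
  B4 = {n0}
  B5 = {n2}
  B6 = {n4}
m0 ∈ B0, n0 ∈ B4 → different blocks

NO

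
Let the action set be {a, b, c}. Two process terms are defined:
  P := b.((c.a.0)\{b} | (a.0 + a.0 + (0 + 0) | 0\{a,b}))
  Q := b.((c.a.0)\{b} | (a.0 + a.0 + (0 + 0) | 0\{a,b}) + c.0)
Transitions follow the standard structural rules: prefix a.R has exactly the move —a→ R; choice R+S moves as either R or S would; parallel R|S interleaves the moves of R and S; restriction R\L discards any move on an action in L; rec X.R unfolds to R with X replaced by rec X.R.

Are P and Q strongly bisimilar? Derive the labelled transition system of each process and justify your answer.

LTS(P): 7 reachable states
  u0 = b.((c.a.0)\{b} | (a.0 + a.0 + (0 + 0) | 0\{a,b})) has moves ··b··> u1
  u1 = (c.a.0)\{b} | (a.0 + a.0 + (0 + 0) | 0\{a,b}) has moves ··a··> u2, ··c··> u3
  u2 = (c.a.0)\{b} | 0 has moves ··c··> u4
  u3 = (a.0)\{b} | (a.0 + a.0 + (0 + 0) | 0\{a,b}) has moves ··a··> u4, ··a··> u5
  u4 = (a.0)\{b} | 0 has moves ··a··> u6
  u5 = 0\{b} | (a.0 + a.0 + (0 + 0) | 0\{a,b}) has moves ··a··> u6
  u6 = 0\{b} | 0 has moves ·
LTS(Q): 8 reachable states
  v0 = b.((c.a.0)\{b} | (a.0 + a.0 + (0 + 0) | 0\{a,b}) + c.0) has moves ··b··> v1
  v1 = (c.a.0)\{b} | (a.0 + a.0 + (0 + 0) | 0\{a,b}) + c.0 has moves ··a··> v2, ··c··> v3, ··c··> v4
  v2 = (c.a.0)\{b} | 0 has moves ··c··> v5
  v3 = (a.0)\{b} | (a.0 + a.0 + (0 + 0) | 0\{a,b}) has moves ··a··> v5, ··a··> v6
  v4 = 0 has moves ·
  v5 = (a.0)\{b} | 0 has moves ··a··> v7
  v6 = 0\{b} | (a.0 + a.0 + (0 + 0) | 0\{a,b}) has moves ··a··> v7
  v7 = 0\{b} | 0 has moves ·
Coarsest stable partition (strong bisimilarity classes):
  B0 = {u0}
  B1 = {u1}
  B2 = {u3, v3}
  B3 = {u4, u5, v5, v6}
  B4 = {u6, v4, v7}
  B5 = {u2, v2}
  B6 = {v0}
  B7 = {v1}
u0 ∈ B0, v0 ∈ B6 → different blocks

NO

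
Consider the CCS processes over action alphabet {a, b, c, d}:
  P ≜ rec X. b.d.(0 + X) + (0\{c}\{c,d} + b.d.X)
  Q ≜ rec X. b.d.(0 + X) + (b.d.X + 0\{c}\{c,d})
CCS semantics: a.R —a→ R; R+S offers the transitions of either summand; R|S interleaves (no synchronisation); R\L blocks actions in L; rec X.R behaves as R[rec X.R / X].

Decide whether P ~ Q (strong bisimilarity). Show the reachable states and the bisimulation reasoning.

bisimilar

Reachable graph of P (4 states):
  p0 = rec X. b.d.(0 + X) + (0\{c}\{c,d} + b.d.X) has moves =b=> p1, =b=> p2
  p1 = d.(0 + (rec X. b.d.(0 + X) + (0\{c}\{c,d} + b.d.X))) has moves =d=> p3
  p2 = d.(rec X. b.d.(0 + X) + (0\{c}\{c,d} + b.d.X)) has moves =d=> p0
  p3 = 0 + (rec X. b.d.(0 + X) + (0\{c}\{c,d} + b.d.X)) has moves =b=> p1, =b=> p2
Reachable graph of Q (4 states):
  q0 = rec X. b.d.(0 + X) + (b.d.X + 0\{c}\{c,d}) has moves =b=> q1, =b=> q2
  q1 = d.(0 + (rec X. b.d.(0 + X) + (b.d.X + 0\{c}\{c,d}))) has moves =d=> q3
  q2 = d.(rec X. b.d.(0 + X) + (b.d.X + 0\{c}\{c,d})) has moves =d=> q0
  q3 = 0 + (rec X. b.d.(0 + X) + (b.d.X + 0\{c}\{c,d})) has moves =b=> q1, =b=> q2
Bisimilarity quotient blocks:
  B0 = {p0, p3, q0, q3}
  B1 = {p1, p2, q1, q2}
p0 ∈ B0, q0 ∈ B0 → same block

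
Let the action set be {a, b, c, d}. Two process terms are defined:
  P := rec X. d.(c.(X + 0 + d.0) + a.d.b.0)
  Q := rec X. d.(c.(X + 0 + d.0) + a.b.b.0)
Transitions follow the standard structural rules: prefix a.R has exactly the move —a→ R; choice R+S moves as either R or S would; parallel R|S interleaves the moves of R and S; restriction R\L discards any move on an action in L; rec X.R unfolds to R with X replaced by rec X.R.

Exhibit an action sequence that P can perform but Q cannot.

P's transition system — 6 states:
  u0 = rec X. d.(c.(X + 0 + d.0) + a.d.b.0) has moves =d=> u1
  u1 = c.((rec X. d.(c.(X + 0 + d.0) + a.d.b.0)) + 0 + d.0) + a.d.b.0 has moves =a=> u2, =c=> u3
  u2 = d.b.0 has moves =d=> u4
  u3 = (rec X. d.(c.(X + 0 + d.0) + a.d.b.0)) + 0 + d.0 has moves =d=> u1, =d=> u5
  u4 = b.0 has moves =b=> u5
  u5 = 0 has moves stopped
Q's transition system — 6 states:
  v0 = rec X. d.(c.(X + 0 + d.0) + a.b.b.0) has moves =d=> v1
  v1 = c.((rec X. d.(c.(X + 0 + d.0) + a.b.b.0)) + 0 + d.0) + a.b.b.0 has moves =a=> v2, =c=> v3
  v2 = b.b.0 has moves =b=> v4
  v3 = (rec X. d.(c.(X + 0 + d.0) + a.b.b.0)) + 0 + d.0 has moves =d=> v1, =d=> v5
  v4 = b.0 has moves =b=> v5
  v5 = 0 has moves stopped
Run σ = ⟨dad⟩ on P: start {u0}
  [1] d ⇒ {u1}
  [2] a ⇒ {u2}
  [3] d ⇒ {u4}
  P completes σ.
Run σ = ⟨dad⟩ on Q: start {v0}
  [1] d ⇒ {v1}
  [2] a ⇒ {v2}
  [3] d ⇒ ∅  — Q cannot continue

dad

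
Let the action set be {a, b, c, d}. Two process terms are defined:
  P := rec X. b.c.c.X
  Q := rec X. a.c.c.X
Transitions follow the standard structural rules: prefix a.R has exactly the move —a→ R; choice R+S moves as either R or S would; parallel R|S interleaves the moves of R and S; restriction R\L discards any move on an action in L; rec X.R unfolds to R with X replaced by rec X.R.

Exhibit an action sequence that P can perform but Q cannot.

b

LTS(P): 3 reachable states
  s0 = rec X. b.c.c.X → =b=> s1
  s1 = c.c.(rec X. b.c.c.X) → =c=> s2
  s2 = c.(rec X. b.c.c.X) → =c=> s0
LTS(Q): 3 reachable states
  t0 = rec X. a.c.c.X → =a=> t1
  t1 = c.c.(rec X. a.c.c.X) → =c=> t2
  t2 = c.(rec X. a.c.c.X) → =c=> t0
Executing b from P (initial set {s0}):
  after b @ step 1: {s1}
  P completes σ.
Executing b from Q (initial set {t0}):
  after b @ step 1: ∅  — Q cannot continue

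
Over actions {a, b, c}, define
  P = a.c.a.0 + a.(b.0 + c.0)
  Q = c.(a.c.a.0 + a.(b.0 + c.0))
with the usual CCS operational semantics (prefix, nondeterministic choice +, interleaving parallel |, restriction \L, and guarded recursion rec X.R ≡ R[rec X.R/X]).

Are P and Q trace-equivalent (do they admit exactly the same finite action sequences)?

trace-distinct — witness ⟨a⟩

Reachable graph of P (5 states):
  s0 = a.c.a.0 + a.(b.0 + c.0) :: -a-> s1, -a-> s2
  s1 = b.0 + c.0 :: -b-> s3, -c-> s3
  s2 = c.a.0 :: -c-> s4
  s3 = 0 :: ·
  s4 = a.0 :: -a-> s3
Reachable graph of Q (6 states):
  t0 = c.(a.c.a.0 + a.(b.0 + c.0)) :: -c-> t1
  t1 = a.c.a.0 + a.(b.0 + c.0) :: -a-> t2, -a-> t3
  t2 = b.0 + c.0 :: -b-> t4, -c-> t4
  t3 = c.a.0 :: -c-> t5
  t4 = 0 :: ·
  t5 = a.0 :: -a-> t4
Trace ⟨a⟩ through P, begin at {s0}:
  step 1 (a): {s1, s2}
  — P admits the full trace.
Trace ⟨a⟩ through Q, begin at {t0}:
  step 1 (a): ∅ (Q stuck)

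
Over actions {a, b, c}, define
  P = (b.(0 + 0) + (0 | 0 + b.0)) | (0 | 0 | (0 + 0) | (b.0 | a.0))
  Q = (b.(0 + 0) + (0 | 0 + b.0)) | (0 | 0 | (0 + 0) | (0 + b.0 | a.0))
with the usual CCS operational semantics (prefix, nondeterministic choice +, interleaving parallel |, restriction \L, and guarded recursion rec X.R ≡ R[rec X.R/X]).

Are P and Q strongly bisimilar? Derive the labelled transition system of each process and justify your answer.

LTS(P): 12 reachable states
  p0 = (b.(0 + 0) + (0 | 0 + b.0)) | (0 | 0 | (0 + 0) | (b.0 | a.0)) has moves —a→ p1, —b→ p2, —b→ p3, —b→ p4
  p1 = (b.(0 + 0) + (0 | 0 + b.0)) | (0 | 0 | (0 + 0) | (b.0 | 0)) has moves —b→ p5, —b→ p6, —b→ p7
  p2 = (0 + 0) | (0 | 0 | (0 + 0) | (b.0 | a.0)) has moves —a→ p5, —b→ p8
  p3 = (b.(0 + 0) + (0 | 0 + b.0)) | (0 | 0 | (0 + 0) | (0 | a.0)) has moves —a→ p6, —b→ p8, —b→ p9
  p4 = 0 | (0 | 0 | (0 + 0) | (b.0 | a.0)) has moves —a→ p7, —b→ p9
  p5 = (0 + 0) | (0 | 0 | (0 + 0) | (b.0 | 0)) has moves —b→ p10
  p6 = (b.(0 + 0) + (0 | 0 + b.0)) | (0 | 0 | (0 + 0) | (0 | 0)) has moves —b→ p10, —b→ p11
  p7 = 0 | (0 | 0 | (0 + 0) | (b.0 | 0)) has moves —b→ p11
  p8 = (0 + 0) | (0 | 0 | (0 + 0) | (0 | a.0)) has moves —a→ p10
  p9 = 0 | (0 | 0 | (0 + 0) | (0 | a.0)) has moves —a→ p11
  p10 = (0 + 0) | (0 | 0 | (0 + 0) | (0 | 0)) has moves ∅
  p11 = 0 | (0 | 0 | (0 + 0) | (0 | 0)) has moves ∅
LTS(Q): 12 reachable states
  q0 = (b.(0 + 0) + (0 | 0 + b.0)) | (0 | 0 | (0 + 0) | (0 + b.0 | a.0)) has moves —a→ q1, —b→ q2, —b→ q3, —b→ q4
  q1 = (b.(0 + 0) + (0 | 0 + b.0)) | (0 | 0 | (0 + 0) | (b.0 | 0)) has moves —b→ q5, —b→ q6, —b→ q7
  q2 = (0 + 0) | (0 | 0 | (0 + 0) | (0 + b.0 | a.0)) has moves —a→ q5, —b→ q8
  q3 = (b.(0 + 0) + (0 | 0 + b.0)) | (0 | 0 | (0 + 0) | (0 | a.0)) has moves —a→ q6, —b→ q8, —b→ q9
  q4 = 0 | (0 | 0 | (0 + 0) | (0 + b.0 | a.0)) has moves —a→ q7, —b→ q9
  q5 = (0 + 0) | (0 | 0 | (0 + 0) | (b.0 | 0)) has moves —b→ q10
  q6 = (b.(0 + 0) + (0 | 0 + b.0)) | (0 | 0 | (0 + 0) | (0 | 0)) has moves —b→ q10, —b→ q11
  q7 = 0 | (0 | 0 | (0 + 0) | (b.0 | 0)) has moves —b→ q11
  q8 = (0 + 0) | (0 | 0 | (0 + 0) | (0 | a.0)) has moves —a→ q10
  q9 = 0 | (0 | 0 | (0 + 0) | (0 | a.0)) has moves —a→ q11
  q10 = (0 + 0) | (0 | 0 | (0 + 0) | (0 | 0)) has moves ∅
  q11 = 0 | (0 | 0 | (0 + 0) | (0 | 0)) has moves ∅
Coarsest stable partition (strong bisimilarity classes):
  B0 = {p0, q0}
  B1 = {p2, p3, p4, q2, q3, q4}
  B2 = {p8, p9, q8, q9}
  B3 = {p10, p11, q10, q11}
  B4 = {p5, p6, p7, q5, q6, q7}
  B5 = {p1, q1}
p0 ∈ B0, q0 ∈ B0 → same block

YES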